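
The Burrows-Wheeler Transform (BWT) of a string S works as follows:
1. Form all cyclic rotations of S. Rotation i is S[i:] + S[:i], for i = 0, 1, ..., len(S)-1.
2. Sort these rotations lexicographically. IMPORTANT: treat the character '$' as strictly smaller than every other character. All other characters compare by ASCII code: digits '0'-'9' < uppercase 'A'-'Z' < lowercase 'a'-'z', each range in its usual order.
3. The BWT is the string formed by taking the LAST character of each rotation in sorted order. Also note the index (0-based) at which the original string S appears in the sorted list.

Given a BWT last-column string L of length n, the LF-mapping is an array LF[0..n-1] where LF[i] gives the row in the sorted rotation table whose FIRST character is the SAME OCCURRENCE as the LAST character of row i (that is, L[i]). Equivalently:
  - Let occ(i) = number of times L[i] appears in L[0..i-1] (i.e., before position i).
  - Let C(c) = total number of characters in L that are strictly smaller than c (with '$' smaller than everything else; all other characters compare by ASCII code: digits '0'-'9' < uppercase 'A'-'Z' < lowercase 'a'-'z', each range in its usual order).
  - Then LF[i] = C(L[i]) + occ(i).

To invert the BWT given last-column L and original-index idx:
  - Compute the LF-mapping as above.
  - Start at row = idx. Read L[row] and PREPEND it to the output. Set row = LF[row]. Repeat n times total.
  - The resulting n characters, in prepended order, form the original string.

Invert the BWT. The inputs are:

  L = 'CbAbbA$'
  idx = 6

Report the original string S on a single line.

LF mapping: 3 4 1 5 6 2 0
Walk LF starting at row 6, prepending L[row]:
  step 1: row=6, L[6]='$', prepend. Next row=LF[6]=0
  step 2: row=0, L[0]='C', prepend. Next row=LF[0]=3
  step 3: row=3, L[3]='b', prepend. Next row=LF[3]=5
  step 4: row=5, L[5]='A', prepend. Next row=LF[5]=2
  step 5: row=2, L[2]='A', prepend. Next row=LF[2]=1
  step 6: row=1, L[1]='b', prepend. Next row=LF[1]=4
  step 7: row=4, L[4]='b', prepend. Next row=LF[4]=6
Reversed output: bbAAbC$

Answer: bbAAbC$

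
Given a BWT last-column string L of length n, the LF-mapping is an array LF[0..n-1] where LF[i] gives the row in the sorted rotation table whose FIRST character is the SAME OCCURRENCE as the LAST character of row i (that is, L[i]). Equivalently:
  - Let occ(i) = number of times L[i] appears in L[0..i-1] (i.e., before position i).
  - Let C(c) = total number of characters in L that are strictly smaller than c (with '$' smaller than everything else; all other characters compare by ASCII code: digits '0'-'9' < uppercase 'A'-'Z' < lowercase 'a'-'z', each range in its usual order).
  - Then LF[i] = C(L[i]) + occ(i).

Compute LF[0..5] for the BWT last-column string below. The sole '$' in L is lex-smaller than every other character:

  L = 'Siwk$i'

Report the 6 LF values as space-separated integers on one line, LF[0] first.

Char counts: '$':1, 'S':1, 'i':2, 'k':1, 'w':1
C (first-col start): C('$')=0, C('S')=1, C('i')=2, C('k')=4, C('w')=5
L[0]='S': occ=0, LF[0]=C('S')+0=1+0=1
L[1]='i': occ=0, LF[1]=C('i')+0=2+0=2
L[2]='w': occ=0, LF[2]=C('w')+0=5+0=5
L[3]='k': occ=0, LF[3]=C('k')+0=4+0=4
L[4]='$': occ=0, LF[4]=C('$')+0=0+0=0
L[5]='i': occ=1, LF[5]=C('i')+1=2+1=3

Answer: 1 2 5 4 0 3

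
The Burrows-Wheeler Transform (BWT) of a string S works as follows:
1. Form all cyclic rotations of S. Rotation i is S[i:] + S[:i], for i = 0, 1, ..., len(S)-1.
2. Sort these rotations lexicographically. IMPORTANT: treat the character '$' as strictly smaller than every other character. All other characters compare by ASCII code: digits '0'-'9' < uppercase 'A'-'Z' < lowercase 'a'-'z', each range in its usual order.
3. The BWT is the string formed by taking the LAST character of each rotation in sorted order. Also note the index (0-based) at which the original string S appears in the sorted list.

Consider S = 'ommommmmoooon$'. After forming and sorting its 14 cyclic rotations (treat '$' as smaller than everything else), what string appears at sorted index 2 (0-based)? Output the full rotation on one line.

Answer: mmmoooon$ommom

Derivation:
All 14 rotations (rotation i = S[i:]+S[:i]):
  rot[0] = ommommmmoooon$
  rot[1] = mmommmmoooon$o
  rot[2] = mommmmoooon$om
  rot[3] = ommmmoooon$omm
  rot[4] = mmmmoooon$ommo
  rot[5] = mmmoooon$ommom
  rot[6] = mmoooon$ommomm
  rot[7] = moooon$ommommm
  rot[8] = oooon$ommommmm
  rot[9] = ooon$ommommmmo
  rot[10] = oon$ommommmmoo
  rot[11] = on$ommommmmooo
  rot[12] = n$ommommmmoooo
  rot[13] = $ommommmmoooon
Sorted (with $ < everything):
  sorted[0] = $ommommmmoooon
  sorted[1] = mmmmoooon$ommo
  sorted[2] = mmmoooon$ommom
  sorted[3] = mmommmmoooon$o
  sorted[4] = mmoooon$ommomm
  sorted[5] = mommmmoooon$om
  sorted[6] = moooon$ommommm
  sorted[7] = n$ommommmmoooo
  sorted[8] = ommmmoooon$omm
  sorted[9] = ommommmmoooon$
  sorted[10] = on$ommommmmooo
  sorted[11] = oon$ommommmmoo
  sorted[12] = ooon$ommommmmo
  sorted[13] = oooon$ommommmm
sorted[2] = mmmoooon$ommom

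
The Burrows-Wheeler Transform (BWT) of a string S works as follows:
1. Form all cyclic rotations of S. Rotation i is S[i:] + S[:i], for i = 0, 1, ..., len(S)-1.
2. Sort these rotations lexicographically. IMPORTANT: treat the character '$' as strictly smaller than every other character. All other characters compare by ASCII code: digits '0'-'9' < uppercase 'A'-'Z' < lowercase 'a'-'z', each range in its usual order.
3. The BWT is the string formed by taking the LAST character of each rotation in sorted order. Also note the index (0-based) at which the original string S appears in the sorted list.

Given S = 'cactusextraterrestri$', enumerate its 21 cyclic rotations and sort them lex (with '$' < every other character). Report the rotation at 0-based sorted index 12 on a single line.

All 21 rotations (rotation i = S[i:]+S[:i]):
  rot[0] = cactusextraterrestri$
  rot[1] = actusextraterrestri$c
  rot[2] = ctusextraterrestri$ca
  rot[3] = tusextraterrestri$cac
  rot[4] = usextraterrestri$cact
  rot[5] = sextraterrestri$cactu
  rot[6] = extraterrestri$cactus
  rot[7] = xtraterrestri$cactuse
  rot[8] = traterrestri$cactusex
  rot[9] = raterrestri$cactusext
  rot[10] = aterrestri$cactusextr
  rot[11] = terrestri$cactusextra
  rot[12] = errestri$cactusextrat
  rot[13] = rrestri$cactusextrate
  rot[14] = restri$cactusextrater
  rot[15] = estri$cactusextraterr
  rot[16] = stri$cactusextraterre
  rot[17] = tri$cactusextraterres
  rot[18] = ri$cactusextraterrest
  rot[19] = i$cactusextraterrestr
  rot[20] = $cactusextraterrestri
Sorted (with $ < everything):
  sorted[0] = $cactusextraterrestri
  sorted[1] = actusextraterrestri$c
  sorted[2] = aterrestri$cactusextr
  sorted[3] = cactusextraterrestri$
  sorted[4] = ctusextraterrestri$ca
  sorted[5] = errestri$cactusextrat
  sorted[6] = estri$cactusextraterr
  sorted[7] = extraterrestri$cactus
  sorted[8] = i$cactusextraterrestr
  sorted[9] = raterrestri$cactusext
  sorted[10] = restri$cactusextrater
  sorted[11] = ri$cactusextraterrest
  sorted[12] = rrestri$cactusextrate
  sorted[13] = sextraterrestri$cactu
  sorted[14] = stri$cactusextraterre
  sorted[15] = terrestri$cactusextra
  sorted[16] = traterrestri$cactusex
  sorted[17] = tri$cactusextraterres
  sorted[18] = tusextraterrestri$cac
  sorted[19] = usextraterrestri$cact
  sorted[20] = xtraterrestri$cactuse
sorted[12] = rrestri$cactusextrate

Answer: rrestri$cactusextrate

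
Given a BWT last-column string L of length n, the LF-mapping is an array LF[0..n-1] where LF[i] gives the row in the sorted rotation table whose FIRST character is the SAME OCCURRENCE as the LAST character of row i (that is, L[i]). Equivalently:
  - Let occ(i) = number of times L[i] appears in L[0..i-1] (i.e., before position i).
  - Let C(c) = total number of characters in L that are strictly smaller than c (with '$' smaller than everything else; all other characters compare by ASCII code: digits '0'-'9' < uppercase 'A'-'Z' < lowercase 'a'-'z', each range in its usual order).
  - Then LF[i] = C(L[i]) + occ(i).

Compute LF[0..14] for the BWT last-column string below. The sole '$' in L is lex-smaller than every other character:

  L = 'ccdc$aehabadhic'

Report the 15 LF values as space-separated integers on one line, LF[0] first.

Answer: 5 6 9 7 0 1 11 12 2 4 3 10 13 14 8

Derivation:
Char counts: '$':1, 'a':3, 'b':1, 'c':4, 'd':2, 'e':1, 'h':2, 'i':1
C (first-col start): C('$')=0, C('a')=1, C('b')=4, C('c')=5, C('d')=9, C('e')=11, C('h')=12, C('i')=14
L[0]='c': occ=0, LF[0]=C('c')+0=5+0=5
L[1]='c': occ=1, LF[1]=C('c')+1=5+1=6
L[2]='d': occ=0, LF[2]=C('d')+0=9+0=9
L[3]='c': occ=2, LF[3]=C('c')+2=5+2=7
L[4]='$': occ=0, LF[4]=C('$')+0=0+0=0
L[5]='a': occ=0, LF[5]=C('a')+0=1+0=1
L[6]='e': occ=0, LF[6]=C('e')+0=11+0=11
L[7]='h': occ=0, LF[7]=C('h')+0=12+0=12
L[8]='a': occ=1, LF[8]=C('a')+1=1+1=2
L[9]='b': occ=0, LF[9]=C('b')+0=4+0=4
L[10]='a': occ=2, LF[10]=C('a')+2=1+2=3
L[11]='d': occ=1, LF[11]=C('d')+1=9+1=10
L[12]='h': occ=1, LF[12]=C('h')+1=12+1=13
L[13]='i': occ=0, LF[13]=C('i')+0=14+0=14
L[14]='c': occ=3, LF[14]=C('c')+3=5+3=8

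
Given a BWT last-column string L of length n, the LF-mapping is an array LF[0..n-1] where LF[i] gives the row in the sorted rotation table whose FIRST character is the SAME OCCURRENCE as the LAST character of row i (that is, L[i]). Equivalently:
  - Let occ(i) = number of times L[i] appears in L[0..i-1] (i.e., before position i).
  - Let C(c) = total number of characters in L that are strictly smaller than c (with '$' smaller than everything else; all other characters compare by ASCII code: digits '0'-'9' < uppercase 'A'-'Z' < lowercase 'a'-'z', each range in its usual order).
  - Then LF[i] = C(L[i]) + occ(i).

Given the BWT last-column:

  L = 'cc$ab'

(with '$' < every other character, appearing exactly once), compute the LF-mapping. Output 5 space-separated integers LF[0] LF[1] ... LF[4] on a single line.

Char counts: '$':1, 'a':1, 'b':1, 'c':2
C (first-col start): C('$')=0, C('a')=1, C('b')=2, C('c')=3
L[0]='c': occ=0, LF[0]=C('c')+0=3+0=3
L[1]='c': occ=1, LF[1]=C('c')+1=3+1=4
L[2]='$': occ=0, LF[2]=C('$')+0=0+0=0
L[3]='a': occ=0, LF[3]=C('a')+0=1+0=1
L[4]='b': occ=0, LF[4]=C('b')+0=2+0=2

Answer: 3 4 0 1 2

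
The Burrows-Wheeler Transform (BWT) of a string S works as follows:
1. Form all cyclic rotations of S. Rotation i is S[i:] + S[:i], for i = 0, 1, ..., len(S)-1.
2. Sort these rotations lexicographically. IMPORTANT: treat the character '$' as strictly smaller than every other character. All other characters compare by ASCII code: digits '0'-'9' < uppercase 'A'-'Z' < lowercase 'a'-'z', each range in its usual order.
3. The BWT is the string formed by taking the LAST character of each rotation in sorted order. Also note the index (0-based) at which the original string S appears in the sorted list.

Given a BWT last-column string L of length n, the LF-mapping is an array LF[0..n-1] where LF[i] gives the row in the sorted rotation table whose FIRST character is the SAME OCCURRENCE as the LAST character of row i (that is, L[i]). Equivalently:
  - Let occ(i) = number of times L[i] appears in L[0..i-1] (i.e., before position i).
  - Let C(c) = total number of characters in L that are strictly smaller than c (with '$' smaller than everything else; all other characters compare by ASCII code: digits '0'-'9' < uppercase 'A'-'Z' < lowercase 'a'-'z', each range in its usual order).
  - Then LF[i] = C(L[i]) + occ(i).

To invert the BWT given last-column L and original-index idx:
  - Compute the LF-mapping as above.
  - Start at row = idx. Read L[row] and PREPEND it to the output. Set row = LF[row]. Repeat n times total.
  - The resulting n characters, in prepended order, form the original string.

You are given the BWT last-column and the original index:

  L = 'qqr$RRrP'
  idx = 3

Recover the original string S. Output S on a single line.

Answer: RqPrrRq$

Derivation:
LF mapping: 4 5 6 0 2 3 7 1
Walk LF starting at row 3, prepending L[row]:
  step 1: row=3, L[3]='$', prepend. Next row=LF[3]=0
  step 2: row=0, L[0]='q', prepend. Next row=LF[0]=4
  step 3: row=4, L[4]='R', prepend. Next row=LF[4]=2
  step 4: row=2, L[2]='r', prepend. Next row=LF[2]=6
  step 5: row=6, L[6]='r', prepend. Next row=LF[6]=7
  step 6: row=7, L[7]='P', prepend. Next row=LF[7]=1
  step 7: row=1, L[1]='q', prepend. Next row=LF[1]=5
  step 8: row=5, L[5]='R', prepend. Next row=LF[5]=3
Reversed output: RqPrrRq$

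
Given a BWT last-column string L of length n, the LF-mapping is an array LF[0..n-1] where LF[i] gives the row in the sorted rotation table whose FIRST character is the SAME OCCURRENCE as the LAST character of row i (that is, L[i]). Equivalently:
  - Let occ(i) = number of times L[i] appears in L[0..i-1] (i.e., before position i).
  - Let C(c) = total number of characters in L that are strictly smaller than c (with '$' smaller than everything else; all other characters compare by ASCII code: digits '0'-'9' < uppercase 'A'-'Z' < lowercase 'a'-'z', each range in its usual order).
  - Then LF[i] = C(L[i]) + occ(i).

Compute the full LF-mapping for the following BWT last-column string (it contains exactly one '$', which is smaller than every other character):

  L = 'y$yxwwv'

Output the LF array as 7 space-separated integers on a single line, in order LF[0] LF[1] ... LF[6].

Answer: 5 0 6 4 2 3 1

Derivation:
Char counts: '$':1, 'v':1, 'w':2, 'x':1, 'y':2
C (first-col start): C('$')=0, C('v')=1, C('w')=2, C('x')=4, C('y')=5
L[0]='y': occ=0, LF[0]=C('y')+0=5+0=5
L[1]='$': occ=0, LF[1]=C('$')+0=0+0=0
L[2]='y': occ=1, LF[2]=C('y')+1=5+1=6
L[3]='x': occ=0, LF[3]=C('x')+0=4+0=4
L[4]='w': occ=0, LF[4]=C('w')+0=2+0=2
L[5]='w': occ=1, LF[5]=C('w')+1=2+1=3
L[6]='v': occ=0, LF[6]=C('v')+0=1+0=1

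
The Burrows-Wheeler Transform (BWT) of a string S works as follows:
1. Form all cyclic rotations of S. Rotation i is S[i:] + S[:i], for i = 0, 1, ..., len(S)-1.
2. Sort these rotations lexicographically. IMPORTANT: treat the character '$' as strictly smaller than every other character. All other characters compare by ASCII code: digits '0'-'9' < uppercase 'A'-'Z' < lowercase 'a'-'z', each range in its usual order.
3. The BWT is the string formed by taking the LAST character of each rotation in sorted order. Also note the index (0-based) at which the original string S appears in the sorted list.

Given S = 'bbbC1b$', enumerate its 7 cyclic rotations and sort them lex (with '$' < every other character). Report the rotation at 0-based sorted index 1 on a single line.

All 7 rotations (rotation i = S[i:]+S[:i]):
  rot[0] = bbbC1b$
  rot[1] = bbC1b$b
  rot[2] = bC1b$bb
  rot[3] = C1b$bbb
  rot[4] = 1b$bbbC
  rot[5] = b$bbbC1
  rot[6] = $bbbC1b
Sorted (with $ < everything):
  sorted[0] = $bbbC1b
  sorted[1] = 1b$bbbC
  sorted[2] = C1b$bbb
  sorted[3] = b$bbbC1
  sorted[4] = bC1b$bb
  sorted[5] = bbC1b$b
  sorted[6] = bbbC1b$
sorted[1] = 1b$bbbC

Answer: 1b$bbbC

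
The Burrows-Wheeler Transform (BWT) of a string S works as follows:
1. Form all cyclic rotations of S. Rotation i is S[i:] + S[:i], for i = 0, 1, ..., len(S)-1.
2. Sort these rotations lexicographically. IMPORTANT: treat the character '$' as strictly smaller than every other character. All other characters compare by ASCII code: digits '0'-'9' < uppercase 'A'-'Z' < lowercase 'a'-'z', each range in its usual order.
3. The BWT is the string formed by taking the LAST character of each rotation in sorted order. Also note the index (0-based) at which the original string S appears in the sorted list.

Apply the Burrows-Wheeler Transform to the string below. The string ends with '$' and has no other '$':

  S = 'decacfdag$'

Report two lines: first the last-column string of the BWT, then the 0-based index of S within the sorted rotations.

Answer: gcdeaf$dca
6

Derivation:
All 10 rotations (rotation i = S[i:]+S[:i]):
  rot[0] = decacfdag$
  rot[1] = ecacfdag$d
  rot[2] = cacfdag$de
  rot[3] = acfdag$dec
  rot[4] = cfdag$deca
  rot[5] = fdag$decac
  rot[6] = dag$decacf
  rot[7] = ag$decacfd
  rot[8] = g$decacfda
  rot[9] = $decacfdag
Sorted (with $ < everything):
  sorted[0] = $decacfdag  (last char: 'g')
  sorted[1] = acfdag$dec  (last char: 'c')
  sorted[2] = ag$decacfd  (last char: 'd')
  sorted[3] = cacfdag$de  (last char: 'e')
  sorted[4] = cfdag$deca  (last char: 'a')
  sorted[5] = dag$decacf  (last char: 'f')
  sorted[6] = decacfdag$  (last char: '$')
  sorted[7] = ecacfdag$d  (last char: 'd')
  sorted[8] = fdag$decac  (last char: 'c')
  sorted[9] = g$decacfda  (last char: 'a')
Last column: gcdeaf$dca
Original string S is at sorted index 6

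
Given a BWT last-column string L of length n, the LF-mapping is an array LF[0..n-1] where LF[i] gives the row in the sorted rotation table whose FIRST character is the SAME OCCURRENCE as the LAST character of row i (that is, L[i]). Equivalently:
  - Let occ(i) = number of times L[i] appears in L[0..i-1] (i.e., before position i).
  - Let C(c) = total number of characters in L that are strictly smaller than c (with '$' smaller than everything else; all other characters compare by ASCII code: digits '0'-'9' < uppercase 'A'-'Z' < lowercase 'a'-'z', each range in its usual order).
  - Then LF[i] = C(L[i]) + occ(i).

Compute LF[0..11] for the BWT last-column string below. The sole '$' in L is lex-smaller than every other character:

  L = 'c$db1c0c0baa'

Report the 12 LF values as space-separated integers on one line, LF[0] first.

Char counts: '$':1, '0':2, '1':1, 'a':2, 'b':2, 'c':3, 'd':1
C (first-col start): C('$')=0, C('0')=1, C('1')=3, C('a')=4, C('b')=6, C('c')=8, C('d')=11
L[0]='c': occ=0, LF[0]=C('c')+0=8+0=8
L[1]='$': occ=0, LF[1]=C('$')+0=0+0=0
L[2]='d': occ=0, LF[2]=C('d')+0=11+0=11
L[3]='b': occ=0, LF[3]=C('b')+0=6+0=6
L[4]='1': occ=0, LF[4]=C('1')+0=3+0=3
L[5]='c': occ=1, LF[5]=C('c')+1=8+1=9
L[6]='0': occ=0, LF[6]=C('0')+0=1+0=1
L[7]='c': occ=2, LF[7]=C('c')+2=8+2=10
L[8]='0': occ=1, LF[8]=C('0')+1=1+1=2
L[9]='b': occ=1, LF[9]=C('b')+1=6+1=7
L[10]='a': occ=0, LF[10]=C('a')+0=4+0=4
L[11]='a': occ=1, LF[11]=C('a')+1=4+1=5

Answer: 8 0 11 6 3 9 1 10 2 7 4 5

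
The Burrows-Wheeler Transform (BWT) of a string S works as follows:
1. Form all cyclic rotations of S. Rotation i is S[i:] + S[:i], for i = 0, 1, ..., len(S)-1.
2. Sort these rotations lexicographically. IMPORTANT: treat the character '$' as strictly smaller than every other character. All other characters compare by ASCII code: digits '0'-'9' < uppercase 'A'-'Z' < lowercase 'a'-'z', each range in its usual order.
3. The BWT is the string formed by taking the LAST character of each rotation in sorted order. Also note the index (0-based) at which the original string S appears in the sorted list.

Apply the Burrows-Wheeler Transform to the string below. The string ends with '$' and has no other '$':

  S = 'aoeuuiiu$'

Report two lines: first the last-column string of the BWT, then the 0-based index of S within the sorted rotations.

Answer: u$ouiaiue
1

Derivation:
All 9 rotations (rotation i = S[i:]+S[:i]):
  rot[0] = aoeuuiiu$
  rot[1] = oeuuiiu$a
  rot[2] = euuiiu$ao
  rot[3] = uuiiu$aoe
  rot[4] = uiiu$aoeu
  rot[5] = iiu$aoeuu
  rot[6] = iu$aoeuui
  rot[7] = u$aoeuuii
  rot[8] = $aoeuuiiu
Sorted (with $ < everything):
  sorted[0] = $aoeuuiiu  (last char: 'u')
  sorted[1] = aoeuuiiu$  (last char: '$')
  sorted[2] = euuiiu$ao  (last char: 'o')
  sorted[3] = iiu$aoeuu  (last char: 'u')
  sorted[4] = iu$aoeuui  (last char: 'i')
  sorted[5] = oeuuiiu$a  (last char: 'a')
  sorted[6] = u$aoeuuii  (last char: 'i')
  sorted[7] = uiiu$aoeu  (last char: 'u')
  sorted[8] = uuiiu$aoe  (last char: 'e')
Last column: u$ouiaiue
Original string S is at sorted index 1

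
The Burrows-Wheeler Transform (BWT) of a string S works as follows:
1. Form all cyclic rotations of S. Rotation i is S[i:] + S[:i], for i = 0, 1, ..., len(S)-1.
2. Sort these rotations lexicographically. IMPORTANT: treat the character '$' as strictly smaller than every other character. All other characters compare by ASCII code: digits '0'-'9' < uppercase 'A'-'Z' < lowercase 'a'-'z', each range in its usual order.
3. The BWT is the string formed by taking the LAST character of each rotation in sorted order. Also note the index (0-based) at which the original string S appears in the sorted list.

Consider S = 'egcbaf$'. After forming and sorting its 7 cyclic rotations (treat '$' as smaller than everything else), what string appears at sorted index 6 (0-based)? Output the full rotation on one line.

All 7 rotations (rotation i = S[i:]+S[:i]):
  rot[0] = egcbaf$
  rot[1] = gcbaf$e
  rot[2] = cbaf$eg
  rot[3] = baf$egc
  rot[4] = af$egcb
  rot[5] = f$egcba
  rot[6] = $egcbaf
Sorted (with $ < everything):
  sorted[0] = $egcbaf
  sorted[1] = af$egcb
  sorted[2] = baf$egc
  sorted[3] = cbaf$eg
  sorted[4] = egcbaf$
  sorted[5] = f$egcba
  sorted[6] = gcbaf$e
sorted[6] = gcbaf$e

Answer: gcbaf$e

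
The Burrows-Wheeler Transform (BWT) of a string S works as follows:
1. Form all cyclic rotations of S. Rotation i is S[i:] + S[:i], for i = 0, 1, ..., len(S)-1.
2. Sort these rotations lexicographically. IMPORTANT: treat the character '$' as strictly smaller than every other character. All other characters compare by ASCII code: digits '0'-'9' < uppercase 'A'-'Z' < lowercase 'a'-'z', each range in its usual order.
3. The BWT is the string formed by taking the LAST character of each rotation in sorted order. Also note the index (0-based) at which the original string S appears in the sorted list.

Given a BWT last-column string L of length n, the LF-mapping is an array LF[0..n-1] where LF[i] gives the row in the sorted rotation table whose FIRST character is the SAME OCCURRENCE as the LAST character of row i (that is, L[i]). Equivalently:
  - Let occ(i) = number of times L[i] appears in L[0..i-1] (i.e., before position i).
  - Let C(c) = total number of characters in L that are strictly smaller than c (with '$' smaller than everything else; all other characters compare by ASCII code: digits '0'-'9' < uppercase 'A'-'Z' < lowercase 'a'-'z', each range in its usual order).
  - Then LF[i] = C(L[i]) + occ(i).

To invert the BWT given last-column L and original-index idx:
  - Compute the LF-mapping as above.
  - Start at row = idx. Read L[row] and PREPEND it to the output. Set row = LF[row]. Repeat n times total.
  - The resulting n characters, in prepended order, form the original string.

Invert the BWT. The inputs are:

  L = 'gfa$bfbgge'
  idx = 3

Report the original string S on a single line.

Answer: bffabeggg$

Derivation:
LF mapping: 7 5 1 0 2 6 3 8 9 4
Walk LF starting at row 3, prepending L[row]:
  step 1: row=3, L[3]='$', prepend. Next row=LF[3]=0
  step 2: row=0, L[0]='g', prepend. Next row=LF[0]=7
  step 3: row=7, L[7]='g', prepend. Next row=LF[7]=8
  step 4: row=8, L[8]='g', prepend. Next row=LF[8]=9
  step 5: row=9, L[9]='e', prepend. Next row=LF[9]=4
  step 6: row=4, L[4]='b', prepend. Next row=LF[4]=2
  step 7: row=2, L[2]='a', prepend. Next row=LF[2]=1
  step 8: row=1, L[1]='f', prepend. Next row=LF[1]=5
  step 9: row=5, L[5]='f', prepend. Next row=LF[5]=6
  step 10: row=6, L[6]='b', prepend. Next row=LF[6]=3
Reversed output: bffabeggg$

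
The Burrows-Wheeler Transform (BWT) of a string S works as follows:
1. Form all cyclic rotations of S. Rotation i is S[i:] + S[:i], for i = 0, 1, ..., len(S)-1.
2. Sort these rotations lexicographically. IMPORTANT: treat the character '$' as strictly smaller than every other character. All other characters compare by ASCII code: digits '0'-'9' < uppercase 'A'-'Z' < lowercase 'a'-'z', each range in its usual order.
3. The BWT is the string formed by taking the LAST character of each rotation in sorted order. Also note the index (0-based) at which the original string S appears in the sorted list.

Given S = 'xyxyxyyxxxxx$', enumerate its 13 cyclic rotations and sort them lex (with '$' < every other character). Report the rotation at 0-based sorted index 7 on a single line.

Answer: xyxyyxxxxx$xy

Derivation:
All 13 rotations (rotation i = S[i:]+S[:i]):
  rot[0] = xyxyxyyxxxxx$
  rot[1] = yxyxyyxxxxx$x
  rot[2] = xyxyyxxxxx$xy
  rot[3] = yxyyxxxxx$xyx
  rot[4] = xyyxxxxx$xyxy
  rot[5] = yyxxxxx$xyxyx
  rot[6] = yxxxxx$xyxyxy
  rot[7] = xxxxx$xyxyxyy
  rot[8] = xxxx$xyxyxyyx
  rot[9] = xxx$xyxyxyyxx
  rot[10] = xx$xyxyxyyxxx
  rot[11] = x$xyxyxyyxxxx
  rot[12] = $xyxyxyyxxxxx
Sorted (with $ < everything):
  sorted[0] = $xyxyxyyxxxxx
  sorted[1] = x$xyxyxyyxxxx
  sorted[2] = xx$xyxyxyyxxx
  sorted[3] = xxx$xyxyxyyxx
  sorted[4] = xxxx$xyxyxyyx
  sorted[5] = xxxxx$xyxyxyy
  sorted[6] = xyxyxyyxxxxx$
  sorted[7] = xyxyyxxxxx$xy
  sorted[8] = xyyxxxxx$xyxy
  sorted[9] = yxxxxx$xyxyxy
  sorted[10] = yxyxyyxxxxx$x
  sorted[11] = yxyyxxxxx$xyx
  sorted[12] = yyxxxxx$xyxyx
sorted[7] = xyxyyxxxxx$xy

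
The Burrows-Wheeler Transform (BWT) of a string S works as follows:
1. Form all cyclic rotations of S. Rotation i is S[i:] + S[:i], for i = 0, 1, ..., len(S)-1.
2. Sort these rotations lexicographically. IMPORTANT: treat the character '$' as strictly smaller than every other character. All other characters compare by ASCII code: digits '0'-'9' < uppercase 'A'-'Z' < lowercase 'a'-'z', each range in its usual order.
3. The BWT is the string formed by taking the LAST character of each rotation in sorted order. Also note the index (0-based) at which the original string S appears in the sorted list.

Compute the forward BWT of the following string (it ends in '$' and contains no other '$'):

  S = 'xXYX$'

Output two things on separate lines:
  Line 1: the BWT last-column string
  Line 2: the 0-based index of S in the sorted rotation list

All 5 rotations (rotation i = S[i:]+S[:i]):
  rot[0] = xXYX$
  rot[1] = XYX$x
  rot[2] = YX$xX
  rot[3] = X$xXY
  rot[4] = $xXYX
Sorted (with $ < everything):
  sorted[0] = $xXYX  (last char: 'X')
  sorted[1] = X$xXY  (last char: 'Y')
  sorted[2] = XYX$x  (last char: 'x')
  sorted[3] = YX$xX  (last char: 'X')
  sorted[4] = xXYX$  (last char: '$')
Last column: XYxX$
Original string S is at sorted index 4

Answer: XYxX$
4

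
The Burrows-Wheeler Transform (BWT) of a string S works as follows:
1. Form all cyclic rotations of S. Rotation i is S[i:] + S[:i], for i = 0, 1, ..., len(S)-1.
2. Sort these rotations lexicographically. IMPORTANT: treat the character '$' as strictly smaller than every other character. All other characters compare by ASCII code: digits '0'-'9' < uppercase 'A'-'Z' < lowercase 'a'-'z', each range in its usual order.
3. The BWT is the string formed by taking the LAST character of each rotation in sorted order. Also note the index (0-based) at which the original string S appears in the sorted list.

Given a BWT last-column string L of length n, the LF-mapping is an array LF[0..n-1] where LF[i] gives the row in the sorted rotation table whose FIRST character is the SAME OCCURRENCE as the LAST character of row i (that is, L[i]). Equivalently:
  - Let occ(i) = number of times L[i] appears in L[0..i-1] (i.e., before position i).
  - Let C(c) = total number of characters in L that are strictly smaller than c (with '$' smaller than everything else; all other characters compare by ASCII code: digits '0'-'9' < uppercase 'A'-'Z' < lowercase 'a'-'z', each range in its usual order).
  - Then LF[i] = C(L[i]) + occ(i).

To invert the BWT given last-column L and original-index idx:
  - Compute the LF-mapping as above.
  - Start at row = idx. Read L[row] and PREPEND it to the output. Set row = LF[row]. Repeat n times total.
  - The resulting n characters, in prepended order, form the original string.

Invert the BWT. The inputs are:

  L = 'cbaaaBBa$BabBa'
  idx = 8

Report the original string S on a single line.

LF mapping: 13 11 5 6 7 1 2 8 0 3 9 12 4 10
Walk LF starting at row 8, prepending L[row]:
  step 1: row=8, L[8]='$', prepend. Next row=LF[8]=0
  step 2: row=0, L[0]='c', prepend. Next row=LF[0]=13
  step 3: row=13, L[13]='a', prepend. Next row=LF[13]=10
  step 4: row=10, L[10]='a', prepend. Next row=LF[10]=9
  step 5: row=9, L[9]='B', prepend. Next row=LF[9]=3
  step 6: row=3, L[3]='a', prepend. Next row=LF[3]=6
  step 7: row=6, L[6]='B', prepend. Next row=LF[6]=2
  step 8: row=2, L[2]='a', prepend. Next row=LF[2]=5
  step 9: row=5, L[5]='B', prepend. Next row=LF[5]=1
  step 10: row=1, L[1]='b', prepend. Next row=LF[1]=11
  step 11: row=11, L[11]='b', prepend. Next row=LF[11]=12
  step 12: row=12, L[12]='B', prepend. Next row=LF[12]=4
  step 13: row=4, L[4]='a', prepend. Next row=LF[4]=7
  step 14: row=7, L[7]='a', prepend. Next row=LF[7]=8
Reversed output: aaBbbBaBaBaac$

Answer: aaBbbBaBaBaac$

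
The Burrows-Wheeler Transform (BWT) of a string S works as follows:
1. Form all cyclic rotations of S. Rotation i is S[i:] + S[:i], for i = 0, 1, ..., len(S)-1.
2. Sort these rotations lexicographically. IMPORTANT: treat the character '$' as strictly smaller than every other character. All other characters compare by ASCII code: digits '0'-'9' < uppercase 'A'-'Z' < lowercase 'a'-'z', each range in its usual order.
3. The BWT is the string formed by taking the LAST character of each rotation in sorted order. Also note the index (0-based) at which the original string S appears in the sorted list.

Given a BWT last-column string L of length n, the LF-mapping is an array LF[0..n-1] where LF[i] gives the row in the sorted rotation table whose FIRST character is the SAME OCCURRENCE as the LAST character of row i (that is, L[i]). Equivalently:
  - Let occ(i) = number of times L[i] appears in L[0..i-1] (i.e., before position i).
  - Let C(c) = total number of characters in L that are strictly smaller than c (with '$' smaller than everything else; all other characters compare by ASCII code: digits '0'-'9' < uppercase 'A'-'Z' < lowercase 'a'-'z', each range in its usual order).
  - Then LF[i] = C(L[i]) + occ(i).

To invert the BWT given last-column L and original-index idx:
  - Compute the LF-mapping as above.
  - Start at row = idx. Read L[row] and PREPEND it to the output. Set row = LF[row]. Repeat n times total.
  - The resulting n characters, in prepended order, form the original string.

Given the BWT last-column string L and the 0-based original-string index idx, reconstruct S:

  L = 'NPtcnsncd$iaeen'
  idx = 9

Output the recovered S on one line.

LF mapping: 1 2 14 4 10 13 11 5 6 0 9 3 7 8 12
Walk LF starting at row 9, prepending L[row]:
  step 1: row=9, L[9]='$', prepend. Next row=LF[9]=0
  step 2: row=0, L[0]='N', prepend. Next row=LF[0]=1
  step 3: row=1, L[1]='P', prepend. Next row=LF[1]=2
  step 4: row=2, L[2]='t', prepend. Next row=LF[2]=14
  step 5: row=14, L[14]='n', prepend. Next row=LF[14]=12
  step 6: row=12, L[12]='e', prepend. Next row=LF[12]=7
  step 7: row=7, L[7]='c', prepend. Next row=LF[7]=5
  step 8: row=5, L[5]='s', prepend. Next row=LF[5]=13
  step 9: row=13, L[13]='e', prepend. Next row=LF[13]=8
  step 10: row=8, L[8]='d', prepend. Next row=LF[8]=6
  step 11: row=6, L[6]='n', prepend. Next row=LF[6]=11
  step 12: row=11, L[11]='a', prepend. Next row=LF[11]=3
  step 13: row=3, L[3]='c', prepend. Next row=LF[3]=4
  step 14: row=4, L[4]='n', prepend. Next row=LF[4]=10
  step 15: row=10, L[10]='i', prepend. Next row=LF[10]=9
Reversed output: incandescentPN$

Answer: incandescentPN$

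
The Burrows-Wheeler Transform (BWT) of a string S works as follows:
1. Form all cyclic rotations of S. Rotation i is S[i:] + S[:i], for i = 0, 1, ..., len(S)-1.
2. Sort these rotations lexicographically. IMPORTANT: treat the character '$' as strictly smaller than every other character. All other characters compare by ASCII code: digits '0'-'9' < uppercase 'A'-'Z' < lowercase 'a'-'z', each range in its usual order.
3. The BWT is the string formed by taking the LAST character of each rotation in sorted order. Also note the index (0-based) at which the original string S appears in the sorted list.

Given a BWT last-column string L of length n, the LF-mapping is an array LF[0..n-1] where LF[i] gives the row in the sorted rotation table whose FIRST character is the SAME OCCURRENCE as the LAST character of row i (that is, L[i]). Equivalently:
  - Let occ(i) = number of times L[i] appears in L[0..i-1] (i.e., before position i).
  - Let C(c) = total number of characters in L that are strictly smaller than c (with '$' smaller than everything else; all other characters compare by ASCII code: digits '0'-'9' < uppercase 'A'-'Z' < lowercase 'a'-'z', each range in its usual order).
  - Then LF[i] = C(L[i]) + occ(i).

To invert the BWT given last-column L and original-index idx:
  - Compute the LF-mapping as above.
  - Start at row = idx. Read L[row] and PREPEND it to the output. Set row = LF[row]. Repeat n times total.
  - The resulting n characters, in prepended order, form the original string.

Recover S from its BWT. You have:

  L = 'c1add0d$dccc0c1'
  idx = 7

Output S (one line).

Answer: ccd10a0d1dccdc$

Derivation:
LF mapping: 6 3 5 11 12 1 13 0 14 7 8 9 2 10 4
Walk LF starting at row 7, prepending L[row]:
  step 1: row=7, L[7]='$', prepend. Next row=LF[7]=0
  step 2: row=0, L[0]='c', prepend. Next row=LF[0]=6
  step 3: row=6, L[6]='d', prepend. Next row=LF[6]=13
  step 4: row=13, L[13]='c', prepend. Next row=LF[13]=10
  step 5: row=10, L[10]='c', prepend. Next row=LF[10]=8
  step 6: row=8, L[8]='d', prepend. Next row=LF[8]=14
  step 7: row=14, L[14]='1', prepend. Next row=LF[14]=4
  step 8: row=4, L[4]='d', prepend. Next row=LF[4]=12
  step 9: row=12, L[12]='0', prepend. Next row=LF[12]=2
  step 10: row=2, L[2]='a', prepend. Next row=LF[2]=5
  step 11: row=5, L[5]='0', prepend. Next row=LF[5]=1
  step 12: row=1, L[1]='1', prepend. Next row=LF[1]=3
  step 13: row=3, L[3]='d', prepend. Next row=LF[3]=11
  step 14: row=11, L[11]='c', prepend. Next row=LF[11]=9
  step 15: row=9, L[9]='c', prepend. Next row=LF[9]=7
Reversed output: ccd10a0d1dccdc$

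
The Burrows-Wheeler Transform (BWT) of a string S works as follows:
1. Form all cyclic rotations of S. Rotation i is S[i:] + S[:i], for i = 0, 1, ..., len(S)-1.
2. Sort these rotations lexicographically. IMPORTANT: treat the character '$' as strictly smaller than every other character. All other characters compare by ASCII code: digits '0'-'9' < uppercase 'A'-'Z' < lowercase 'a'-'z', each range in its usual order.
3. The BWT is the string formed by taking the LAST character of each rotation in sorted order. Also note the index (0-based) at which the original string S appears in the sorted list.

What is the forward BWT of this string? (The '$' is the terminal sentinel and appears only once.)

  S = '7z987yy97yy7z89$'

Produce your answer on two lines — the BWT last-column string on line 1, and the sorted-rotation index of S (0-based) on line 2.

All 16 rotations (rotation i = S[i:]+S[:i]):
  rot[0] = 7z987yy97yy7z89$
  rot[1] = z987yy97yy7z89$7
  rot[2] = 987yy97yy7z89$7z
  rot[3] = 87yy97yy7z89$7z9
  rot[4] = 7yy97yy7z89$7z98
  rot[5] = yy97yy7z89$7z987
  rot[6] = y97yy7z89$7z987y
  rot[7] = 97yy7z89$7z987yy
  rot[8] = 7yy7z89$7z987yy9
  rot[9] = yy7z89$7z987yy97
  rot[10] = y7z89$7z987yy97y
  rot[11] = 7z89$7z987yy97yy
  rot[12] = z89$7z987yy97yy7
  rot[13] = 89$7z987yy97yy7z
  rot[14] = 9$7z987yy97yy7z8
  rot[15] = $7z987yy97yy7z89
Sorted (with $ < everything):
  sorted[0] = $7z987yy97yy7z89  (last char: '9')
  sorted[1] = 7yy7z89$7z987yy9  (last char: '9')
  sorted[2] = 7yy97yy7z89$7z98  (last char: '8')
  sorted[3] = 7z89$7z987yy97yy  (last char: 'y')
  sorted[4] = 7z987yy97yy7z89$  (last char: '$')
  sorted[5] = 87yy97yy7z89$7z9  (last char: '9')
  sorted[6] = 89$7z987yy97yy7z  (last char: 'z')
  sorted[7] = 9$7z987yy97yy7z8  (last char: '8')
  sorted[8] = 97yy7z89$7z987yy  (last char: 'y')
  sorted[9] = 987yy97yy7z89$7z  (last char: 'z')
  sorted[10] = y7z89$7z987yy97y  (last char: 'y')
  sorted[11] = y97yy7z89$7z987y  (last char: 'y')
  sorted[12] = yy7z89$7z987yy97  (last char: '7')
  sorted[13] = yy97yy7z89$7z987  (last char: '7')
  sorted[14] = z89$7z987yy97yy7  (last char: '7')
  sorted[15] = z987yy97yy7z89$7  (last char: '7')
Last column: 998y$9z8yzyy7777
Original string S is at sorted index 4

Answer: 998y$9z8yzyy7777
4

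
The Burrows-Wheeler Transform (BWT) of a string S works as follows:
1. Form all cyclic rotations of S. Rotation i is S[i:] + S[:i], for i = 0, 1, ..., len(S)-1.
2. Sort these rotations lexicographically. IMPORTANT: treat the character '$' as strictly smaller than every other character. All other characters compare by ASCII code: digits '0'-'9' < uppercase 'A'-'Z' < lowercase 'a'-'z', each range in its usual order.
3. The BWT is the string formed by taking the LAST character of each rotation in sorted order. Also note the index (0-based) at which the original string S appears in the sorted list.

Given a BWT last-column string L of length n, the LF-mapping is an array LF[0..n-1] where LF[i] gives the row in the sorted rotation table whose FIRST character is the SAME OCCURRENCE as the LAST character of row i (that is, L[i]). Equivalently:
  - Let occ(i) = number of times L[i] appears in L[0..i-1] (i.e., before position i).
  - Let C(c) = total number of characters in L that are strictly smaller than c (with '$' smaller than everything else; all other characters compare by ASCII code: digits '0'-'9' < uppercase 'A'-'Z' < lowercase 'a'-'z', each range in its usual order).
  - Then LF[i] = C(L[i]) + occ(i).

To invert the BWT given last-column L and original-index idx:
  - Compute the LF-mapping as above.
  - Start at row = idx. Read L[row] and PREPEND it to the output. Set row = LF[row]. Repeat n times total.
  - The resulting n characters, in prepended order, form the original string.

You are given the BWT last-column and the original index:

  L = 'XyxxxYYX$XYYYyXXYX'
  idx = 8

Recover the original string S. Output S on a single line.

Answer: YXyxXYXxXxXYYYYyX$

Derivation:
LF mapping: 1 16 13 14 15 7 8 2 0 3 9 10 11 17 4 5 12 6
Walk LF starting at row 8, prepending L[row]:
  step 1: row=8, L[8]='$', prepend. Next row=LF[8]=0
  step 2: row=0, L[0]='X', prepend. Next row=LF[0]=1
  step 3: row=1, L[1]='y', prepend. Next row=LF[1]=16
  step 4: row=16, L[16]='Y', prepend. Next row=LF[16]=12
  step 5: row=12, L[12]='Y', prepend. Next row=LF[12]=11
  step 6: row=11, L[11]='Y', prepend. Next row=LF[11]=10
  step 7: row=10, L[10]='Y', prepend. Next row=LF[10]=9
  step 8: row=9, L[9]='X', prepend. Next row=LF[9]=3
  step 9: row=3, L[3]='x', prepend. Next row=LF[3]=14
  step 10: row=14, L[14]='X', prepend. Next row=LF[14]=4
  step 11: row=4, L[4]='x', prepend. Next row=LF[4]=15
  step 12: row=15, L[15]='X', prepend. Next row=LF[15]=5
  step 13: row=5, L[5]='Y', prepend. Next row=LF[5]=7
  step 14: row=7, L[7]='X', prepend. Next row=LF[7]=2
  step 15: row=2, L[2]='x', prepend. Next row=LF[2]=13
  step 16: row=13, L[13]='y', prepend. Next row=LF[13]=17
  step 17: row=17, L[17]='X', prepend. Next row=LF[17]=6
  step 18: row=6, L[6]='Y', prepend. Next row=LF[6]=8
Reversed output: YXyxXYXxXxXYYYYyX$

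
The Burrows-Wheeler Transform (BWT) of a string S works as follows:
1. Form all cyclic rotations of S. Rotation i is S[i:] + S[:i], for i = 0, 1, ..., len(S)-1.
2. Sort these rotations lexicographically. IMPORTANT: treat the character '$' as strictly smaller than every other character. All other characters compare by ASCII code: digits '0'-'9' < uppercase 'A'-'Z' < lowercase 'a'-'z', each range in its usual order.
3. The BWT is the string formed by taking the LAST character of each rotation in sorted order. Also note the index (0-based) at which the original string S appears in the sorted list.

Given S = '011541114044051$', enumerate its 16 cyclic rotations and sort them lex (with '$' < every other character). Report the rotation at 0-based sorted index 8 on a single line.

Answer: 14044051$0115411

Derivation:
All 16 rotations (rotation i = S[i:]+S[:i]):
  rot[0] = 011541114044051$
  rot[1] = 11541114044051$0
  rot[2] = 1541114044051$01
  rot[3] = 541114044051$011
  rot[4] = 41114044051$0115
  rot[5] = 1114044051$01154
  rot[6] = 114044051$011541
  rot[7] = 14044051$0115411
  rot[8] = 4044051$01154111
  rot[9] = 044051$011541114
  rot[10] = 44051$0115411140
  rot[11] = 4051$01154111404
  rot[12] = 051$011541114044
  rot[13] = 51$0115411140440
  rot[14] = 1$01154111404405
  rot[15] = $011541114044051
Sorted (with $ < everything):
  sorted[0] = $011541114044051
  sorted[1] = 011541114044051$
  sorted[2] = 044051$011541114
  sorted[3] = 051$011541114044
  sorted[4] = 1$01154111404405
  sorted[5] = 1114044051$01154
  sorted[6] = 114044051$011541
  sorted[7] = 11541114044051$0
  sorted[8] = 14044051$0115411
  sorted[9] = 1541114044051$01
  sorted[10] = 4044051$01154111
  sorted[11] = 4051$01154111404
  sorted[12] = 41114044051$0115
  sorted[13] = 44051$0115411140
  sorted[14] = 51$0115411140440
  sorted[15] = 541114044051$011
sorted[8] = 14044051$0115411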